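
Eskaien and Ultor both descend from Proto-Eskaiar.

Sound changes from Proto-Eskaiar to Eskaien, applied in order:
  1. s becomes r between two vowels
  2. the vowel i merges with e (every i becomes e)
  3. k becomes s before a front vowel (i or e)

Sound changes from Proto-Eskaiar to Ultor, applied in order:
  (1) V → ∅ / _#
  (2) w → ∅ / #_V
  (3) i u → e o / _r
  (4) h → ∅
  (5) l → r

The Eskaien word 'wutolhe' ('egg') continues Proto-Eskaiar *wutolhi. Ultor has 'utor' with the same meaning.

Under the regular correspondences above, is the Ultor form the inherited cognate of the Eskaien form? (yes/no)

yes

Derive the expected Ultor reflex of *wutolhi:
Ultor: start from *wutolhi.
  rule 1 (apocope): wutolhi → wutolh
  rule 2 (glide loss): wutolh → utolh
  rule 3: no change — utolh
  rule 4 (h-loss): utolh → utol
  rule 5 (unconditioned shift): utol → utor
  ⇒ Ultor utor
Ultor 'utor' matches the regular reflex exactly, so the pair is cognate.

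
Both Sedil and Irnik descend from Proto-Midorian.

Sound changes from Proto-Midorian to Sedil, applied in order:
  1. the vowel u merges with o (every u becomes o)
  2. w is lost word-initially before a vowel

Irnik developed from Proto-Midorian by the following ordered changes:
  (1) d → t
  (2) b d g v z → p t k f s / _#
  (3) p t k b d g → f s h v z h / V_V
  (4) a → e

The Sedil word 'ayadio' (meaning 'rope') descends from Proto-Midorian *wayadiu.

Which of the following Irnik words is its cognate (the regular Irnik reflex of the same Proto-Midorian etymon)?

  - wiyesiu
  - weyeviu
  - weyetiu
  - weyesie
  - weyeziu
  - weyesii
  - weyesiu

weyesiu

Irnik: start from *wayadiu.
  rule 1 (unconditioned shift): wayadiu → wayatiu
  rule 2: no change — wayatiu
  rule 3 (intervocalic lenition): wayatiu → wayasiu
  rule 4 (vowel merger): wayasiu → weyesiu
  ⇒ Irnik weyesiu
Only 'weyesiu' matches the regular Irnik development of *wayadiu.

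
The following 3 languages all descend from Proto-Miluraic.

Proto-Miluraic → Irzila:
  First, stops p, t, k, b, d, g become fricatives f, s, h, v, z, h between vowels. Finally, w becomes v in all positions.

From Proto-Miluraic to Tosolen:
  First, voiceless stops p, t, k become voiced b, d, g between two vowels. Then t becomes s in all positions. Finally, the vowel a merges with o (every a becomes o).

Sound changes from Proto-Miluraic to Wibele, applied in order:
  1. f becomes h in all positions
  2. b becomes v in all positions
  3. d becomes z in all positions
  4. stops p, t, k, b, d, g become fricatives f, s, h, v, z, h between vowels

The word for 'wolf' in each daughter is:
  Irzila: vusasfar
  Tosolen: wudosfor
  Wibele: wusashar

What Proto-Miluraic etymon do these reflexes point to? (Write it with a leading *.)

*wutasfar

Position 3: Irzila has s, Tosolen has d, Wibele has s. Taking the neighbouring segments as reconstructed: Irzila s could go back to *t or *s; Tosolen d could go back to *t or *d; Wibele s could go back to *t or *s — the one source consistent with every daughter is *t.
Position 4: Irzila has a, Tosolen has o, Wibele has a. Irzila preserves a here (none of its changes turn any other segment into a), so the proto-segment is *a.
Verify the candidate proto-form against each daughter:
Irzila: start from *wutasfar.
  rule 1 (intervocalic lenition): wutasfar → wusasfar
  rule 2 (unconditioned shift): wusasfar → vusasfar
  ⇒ Irzila vusasfar
Tosolen: start from *wutasfar.
  rule 1 (intervocalic voicing): wutasfar → wudasfar
  rule 2: no change — wudasfar
  rule 3 (vowel merger): wudasfar → wudosfor
  ⇒ Tosolen wudosfor
Wibele: *wutasfar
  wutasfar → wutashar   [unconditioned shift]
  wutashar (rule 2 does not apply)
  wutashar (rule 3 does not apply)
  wutashar → wusashar   [intervocalic lenition]
  giving Wibele wusashar.
No other proto-form is consistent with every reflex, so the reconstruction is *wutasfar.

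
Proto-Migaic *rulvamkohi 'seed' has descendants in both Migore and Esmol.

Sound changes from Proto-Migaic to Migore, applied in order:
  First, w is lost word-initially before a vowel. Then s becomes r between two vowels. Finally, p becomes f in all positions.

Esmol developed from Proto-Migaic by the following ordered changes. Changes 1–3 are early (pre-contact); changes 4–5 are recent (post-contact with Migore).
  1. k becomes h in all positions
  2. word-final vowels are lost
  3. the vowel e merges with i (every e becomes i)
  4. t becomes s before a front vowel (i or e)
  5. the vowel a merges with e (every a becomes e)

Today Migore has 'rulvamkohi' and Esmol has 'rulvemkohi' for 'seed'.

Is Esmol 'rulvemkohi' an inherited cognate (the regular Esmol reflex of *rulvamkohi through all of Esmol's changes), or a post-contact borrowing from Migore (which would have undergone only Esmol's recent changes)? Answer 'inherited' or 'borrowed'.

If inherited, *rulvamkohi would pass through all of Esmol's changes:
Esmol: *rulvamkohi > rulvamhohi > rulvamhoh > rulvemhoh  (by unconditioned shift, apocope, vowel merger)
If borrowed from Migore 'rulvamkohi' after the early changes, it would undergo only the recent ones:
  rule 4 (palatalisation): no change (rulvamkohi)
  rule 5 (vowel merger): rulvamkohi → rulvemkohi
  ⇒ as a loan: rulvemkohi
Esmol 'rulvemkohi' matches the loan outcome 'rulvemkohi', not the inherited 'rulvemhoh' — it skipped the early Esmol changes, so it was borrowed from Migore.

borrowed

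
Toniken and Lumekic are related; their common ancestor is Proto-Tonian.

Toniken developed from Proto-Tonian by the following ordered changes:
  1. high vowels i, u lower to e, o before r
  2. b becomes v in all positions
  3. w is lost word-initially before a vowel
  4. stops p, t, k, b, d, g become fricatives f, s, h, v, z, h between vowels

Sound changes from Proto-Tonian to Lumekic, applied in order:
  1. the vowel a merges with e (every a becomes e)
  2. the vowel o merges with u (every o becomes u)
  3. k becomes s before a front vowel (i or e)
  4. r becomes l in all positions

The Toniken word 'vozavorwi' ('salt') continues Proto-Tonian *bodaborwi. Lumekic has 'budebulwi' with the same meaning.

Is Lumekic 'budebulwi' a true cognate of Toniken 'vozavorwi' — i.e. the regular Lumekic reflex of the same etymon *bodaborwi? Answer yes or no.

Derive the expected Lumekic reflex of *bodaborwi:
Lumekic: *bodaborwi > bodeborwi > budeburwi > budebulwi  (by vowel merger, vowel merger, unconditioned shift)
Lumekic 'budebulwi' matches the regular reflex exactly, so the pair is cognate.

yes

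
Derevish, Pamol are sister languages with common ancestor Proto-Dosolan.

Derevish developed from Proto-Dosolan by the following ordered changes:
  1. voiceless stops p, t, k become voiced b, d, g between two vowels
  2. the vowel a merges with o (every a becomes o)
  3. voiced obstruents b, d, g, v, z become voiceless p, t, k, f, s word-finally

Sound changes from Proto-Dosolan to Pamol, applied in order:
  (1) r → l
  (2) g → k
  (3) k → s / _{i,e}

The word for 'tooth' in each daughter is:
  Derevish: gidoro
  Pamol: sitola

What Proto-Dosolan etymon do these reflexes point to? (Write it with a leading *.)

*gitora

Position 3: Derevish has d, Pamol has t. Pamol preserves t here (none of its changes turn any other segment into t), so the proto-segment is *t.
Position 1: Derevish has g, Pamol has s. Taking the neighbouring segments as reconstructed: Derevish g can only go back to *g; Pamol s could go back to *k or *g or *s — the one source consistent with every daughter is *g.
Position 5: Derevish has r, Pamol has l. Derevish preserves r here (none of its changes turn any other segment into r), so the proto-segment is *r.
Continuing position by position gives *gitora; check it forward:
Derevish: start from *gitora.
  rule 1 (intervocalic voicing): gitora → gidora
  rule 2 (vowel merger): gidora → gidoro
  rule 3: no change — gidoro
  ⇒ Derevish gidoro
Pamol: start from *gitora.
  rule 1 (unconditioned shift): gitora → gitola
  rule 2 (unconditioned shift): gitola → kitola
  rule 3 (palatalisation): kitola → sitola
  ⇒ Pamol sitola
No other proto-form is consistent with every reflex, so the reconstruction is *gitora.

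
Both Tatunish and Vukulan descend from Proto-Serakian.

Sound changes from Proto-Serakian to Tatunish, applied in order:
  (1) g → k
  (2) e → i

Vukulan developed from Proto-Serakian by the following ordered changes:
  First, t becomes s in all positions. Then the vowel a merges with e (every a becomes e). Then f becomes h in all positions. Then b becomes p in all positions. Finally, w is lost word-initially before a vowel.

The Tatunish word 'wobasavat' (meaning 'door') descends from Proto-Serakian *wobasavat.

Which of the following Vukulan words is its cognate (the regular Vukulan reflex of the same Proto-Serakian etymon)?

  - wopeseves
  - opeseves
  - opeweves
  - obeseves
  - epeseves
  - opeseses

Vukulan: *wobasavat > wobasavas > wobeseves > wopeseves > opeseves  (by unconditioned shift, vowel merger, unconditioned shift, glide loss)
The other candidates each miss or misapply at least one Vukulan change.

opeseves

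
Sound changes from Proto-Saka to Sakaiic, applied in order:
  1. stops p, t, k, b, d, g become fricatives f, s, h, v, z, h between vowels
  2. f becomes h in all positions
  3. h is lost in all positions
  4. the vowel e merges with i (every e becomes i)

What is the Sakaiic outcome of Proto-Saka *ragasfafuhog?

raasauog

Sakaiic: *ragasfafuhog > rahasfafuhog > rahashahuhog > raasauog  (by intervocalic lenition, unconditioned shift, h-loss)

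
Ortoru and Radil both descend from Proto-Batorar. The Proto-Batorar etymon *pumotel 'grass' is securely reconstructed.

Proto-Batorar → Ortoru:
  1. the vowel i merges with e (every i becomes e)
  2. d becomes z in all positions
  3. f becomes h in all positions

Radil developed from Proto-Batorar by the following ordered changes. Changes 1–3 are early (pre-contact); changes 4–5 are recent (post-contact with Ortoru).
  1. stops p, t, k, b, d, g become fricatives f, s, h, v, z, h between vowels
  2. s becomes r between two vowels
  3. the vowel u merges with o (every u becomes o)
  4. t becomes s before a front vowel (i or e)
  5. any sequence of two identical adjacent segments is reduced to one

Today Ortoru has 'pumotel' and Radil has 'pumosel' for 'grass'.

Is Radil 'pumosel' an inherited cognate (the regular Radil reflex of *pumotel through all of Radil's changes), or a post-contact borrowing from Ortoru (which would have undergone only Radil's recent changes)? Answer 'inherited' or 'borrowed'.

borrowed

If inherited, *pumotel would pass through all of Radil's changes:
Radil: start from *pumotel.
  rule 1 (intervocalic lenition): pumotel → pumosel
  rule 2 (rhotacism): pumosel → pumorel
  rule 3 (vowel merger): pumorel → pomorel
  rule 4: no change — pomorel
  rule 5: no change — pomorel
  ⇒ Radil pomorel
If borrowed from Ortoru 'pumotel' after the early changes, it would undergo only the recent ones:
  rule 4 (palatalisation): pumotel → pumosel
  rule 5 (degemination): no change (pumosel)
  ⇒ as a loan: pumosel
Radil 'pumosel' matches the loan outcome 'pumosel', not the inherited 'pomorel' — it skipped the early Radil changes, so it was borrowed from Ortoru.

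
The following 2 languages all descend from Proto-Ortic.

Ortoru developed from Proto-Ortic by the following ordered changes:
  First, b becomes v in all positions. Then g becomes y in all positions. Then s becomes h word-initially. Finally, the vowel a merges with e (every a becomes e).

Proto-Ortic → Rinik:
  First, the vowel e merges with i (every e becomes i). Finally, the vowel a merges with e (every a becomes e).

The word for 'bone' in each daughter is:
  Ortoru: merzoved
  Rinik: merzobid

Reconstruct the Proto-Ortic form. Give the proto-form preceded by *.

*marzobed

Position 2: Ortoru has e, Rinik has e. In Rinik, e can only continue *a, so the proto-segment is *a.
Position 7: Ortoru has e, Rinik has i. Taking the neighbouring segments as reconstructed: Ortoru e could go back to *a or *e; Rinik i could go back to *e or *i — the one source consistent with every daughter is *e.
This points to *marzobed. Verify forward in each daughter:
Ortoru: *marzobed
  marzobed → marzoved   [unconditioned shift]
  marzoved (rule 2 does not apply)
  marzoved (rule 3 does not apply)
  marzoved → merzoved   [vowel merger]
  giving Ortoru merzoved.
Rinik: *marzobed
  marzobed → marzobid   [vowel merger]
  marzobid → merzobid   [vowel merger]
  giving Rinik merzobid.
No other proto-form is consistent with every reflex, so the reconstruction is *marzobed.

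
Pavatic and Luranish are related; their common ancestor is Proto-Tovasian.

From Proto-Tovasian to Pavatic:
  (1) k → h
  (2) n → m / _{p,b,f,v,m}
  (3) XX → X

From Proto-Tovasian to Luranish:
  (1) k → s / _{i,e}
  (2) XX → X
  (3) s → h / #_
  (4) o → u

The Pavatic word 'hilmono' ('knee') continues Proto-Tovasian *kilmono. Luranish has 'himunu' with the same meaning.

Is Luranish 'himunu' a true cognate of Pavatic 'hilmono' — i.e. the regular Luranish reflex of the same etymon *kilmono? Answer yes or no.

Derive the expected Luranish reflex of *kilmono:
Luranish: *kilmono
  kilmono → silmono   [palatalisation]
  silmono (rule 2 does not apply)
  silmono → hilmono   [debuccalisation]
  hilmono → hilmunu   [vowel merger]
  giving Luranish hilmunu.
The regular Luranish reflex would be 'hilmunu', but the attested form is 'himunu'. The correspondence is irregular, so they are not cognates (the Luranish form has a different source).

no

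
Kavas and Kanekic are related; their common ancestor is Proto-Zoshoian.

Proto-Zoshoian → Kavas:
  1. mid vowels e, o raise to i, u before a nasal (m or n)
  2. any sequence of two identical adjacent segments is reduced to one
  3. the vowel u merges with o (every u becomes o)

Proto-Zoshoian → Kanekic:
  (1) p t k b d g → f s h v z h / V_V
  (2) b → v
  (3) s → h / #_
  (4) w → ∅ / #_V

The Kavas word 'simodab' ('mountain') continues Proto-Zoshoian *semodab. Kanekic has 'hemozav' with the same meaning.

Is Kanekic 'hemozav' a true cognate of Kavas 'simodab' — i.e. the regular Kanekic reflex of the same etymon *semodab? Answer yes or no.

Derive the expected Kanekic reflex of *semodab:
Kanekic: *semodab > semozab > semozav > hemozav  (by intervocalic lenition, unconditioned shift, debuccalisation)
Kanekic 'hemozav' matches the regular reflex exactly, so the pair is cognate.

yes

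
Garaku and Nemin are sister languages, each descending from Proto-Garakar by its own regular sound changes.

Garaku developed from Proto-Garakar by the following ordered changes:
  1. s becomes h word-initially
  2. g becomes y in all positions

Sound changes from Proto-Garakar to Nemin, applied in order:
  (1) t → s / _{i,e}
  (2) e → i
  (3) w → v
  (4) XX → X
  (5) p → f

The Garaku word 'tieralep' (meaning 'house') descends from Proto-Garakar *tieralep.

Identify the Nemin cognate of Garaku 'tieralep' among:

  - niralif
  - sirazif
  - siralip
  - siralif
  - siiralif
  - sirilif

siralif

Nemin: start from *tieralep.
  rule 1 (palatalisation): tieralep → sieralep
  rule 2 (vowel merger): sieralep → siiralip
  rule 3: no change — siiralip
  rule 4 (degemination): siiralip → siralip
  rule 5 (unconditioned shift): siralip → siralif
  ⇒ Nemin siralif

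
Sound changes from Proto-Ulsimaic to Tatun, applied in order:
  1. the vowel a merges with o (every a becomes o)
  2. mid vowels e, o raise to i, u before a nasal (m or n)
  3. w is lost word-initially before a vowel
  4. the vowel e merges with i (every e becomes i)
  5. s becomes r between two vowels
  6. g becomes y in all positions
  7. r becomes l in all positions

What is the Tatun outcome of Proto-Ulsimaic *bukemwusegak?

Tatun: *bukemwusegak > bukemwusegok > bukimwusegok > bukimwusigok > bukimwurigok > bukimwuriyok > bukimwuliyok  (by vowel merger, pre-nasal raising, vowel merger, rhotacism, unconditioned shift, unconditioned shift)

bukimwuliyok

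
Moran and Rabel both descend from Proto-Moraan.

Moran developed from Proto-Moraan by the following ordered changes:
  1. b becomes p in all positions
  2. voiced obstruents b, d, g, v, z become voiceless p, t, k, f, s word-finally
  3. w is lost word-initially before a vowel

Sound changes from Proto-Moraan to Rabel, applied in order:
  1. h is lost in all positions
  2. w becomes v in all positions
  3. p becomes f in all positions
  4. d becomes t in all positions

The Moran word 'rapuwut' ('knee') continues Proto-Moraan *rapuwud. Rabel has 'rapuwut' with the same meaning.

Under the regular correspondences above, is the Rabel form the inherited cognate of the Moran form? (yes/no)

Derive the expected Rabel reflex of *rapuwud:
Rabel: *rapuwud > rapuvud > rafuvud > rafuvut  (by unconditioned shift, unconditioned shift, unconditioned shift)
The regular Rabel reflex would be 'rafuvut', but the attested form is 'rapuwut'. The correspondence is irregular, so they are not cognates (the Rabel form has a different source).

no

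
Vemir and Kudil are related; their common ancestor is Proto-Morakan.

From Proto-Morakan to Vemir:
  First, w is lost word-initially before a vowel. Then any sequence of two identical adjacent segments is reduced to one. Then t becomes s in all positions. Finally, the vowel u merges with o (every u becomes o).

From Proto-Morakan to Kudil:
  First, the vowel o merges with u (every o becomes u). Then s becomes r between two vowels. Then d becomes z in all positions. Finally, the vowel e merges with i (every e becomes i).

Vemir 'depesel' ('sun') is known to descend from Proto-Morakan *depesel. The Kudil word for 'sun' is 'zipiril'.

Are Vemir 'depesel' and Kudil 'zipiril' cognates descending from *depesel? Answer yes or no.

yes

Derive the expected Kudil reflex of *depesel:
Kudil: *depesel > deperel > zeperel > zipiril  (by rhotacism, unconditioned shift, vowel merger)
Kudil 'zipiril' matches the regular reflex exactly, so the pair is cognate.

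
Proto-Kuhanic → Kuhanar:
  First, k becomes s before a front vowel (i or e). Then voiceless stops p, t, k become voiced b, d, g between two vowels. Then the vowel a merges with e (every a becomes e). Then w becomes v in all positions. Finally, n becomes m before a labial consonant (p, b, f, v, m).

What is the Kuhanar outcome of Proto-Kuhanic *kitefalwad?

sidefelved

Kuhanar: start from *kitefalwad.
  rule 1 (palatalisation): kitefalwad → sitefalwad
  rule 2 (intervocalic voicing): sitefalwad → sidefalwad
  rule 3 (vowel merger): sidefalwad → sidefelwed
  rule 4 (unconditioned shift): sidefelwed → sidefelved
  rule 5: no change — sidefelved
  ⇒ Kuhanar sidefelved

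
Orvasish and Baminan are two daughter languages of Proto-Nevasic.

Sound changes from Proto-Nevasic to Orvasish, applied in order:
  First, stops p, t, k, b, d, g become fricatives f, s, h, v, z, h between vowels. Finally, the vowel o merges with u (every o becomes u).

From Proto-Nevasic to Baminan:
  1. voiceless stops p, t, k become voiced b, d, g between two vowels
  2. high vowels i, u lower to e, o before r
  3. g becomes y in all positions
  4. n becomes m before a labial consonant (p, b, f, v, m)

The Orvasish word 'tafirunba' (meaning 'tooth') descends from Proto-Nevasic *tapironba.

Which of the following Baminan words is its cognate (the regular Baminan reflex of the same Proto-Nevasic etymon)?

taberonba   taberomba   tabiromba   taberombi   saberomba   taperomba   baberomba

taberomba

Baminan: start from *tapironba.
  rule 1 (intervocalic voicing): tapironba → tabironba
  rule 2 (pre-rhotic lowering): tabironba → taberonba
  rule 3: no change — taberonba
  rule 4 (nasal place assimilation): taberonba → taberomba
  ⇒ Baminan taberomba
Only 'taberomba' matches the regular Baminan development of *tapironba.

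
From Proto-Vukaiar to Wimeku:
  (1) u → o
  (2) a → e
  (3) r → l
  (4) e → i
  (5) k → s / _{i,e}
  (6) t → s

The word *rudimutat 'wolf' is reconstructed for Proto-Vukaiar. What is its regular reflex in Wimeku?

lodimosis

Wimeku: *rudimutat > rodimotat > rodimotet > lodimotet > lodimotit > lodimosis  (by vowel merger, vowel merger, unconditioned shift, vowel merger, unconditioned shift)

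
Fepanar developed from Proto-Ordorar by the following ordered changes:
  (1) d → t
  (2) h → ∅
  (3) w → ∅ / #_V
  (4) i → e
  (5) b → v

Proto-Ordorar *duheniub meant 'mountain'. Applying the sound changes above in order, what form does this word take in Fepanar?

tueneuv

Fepanar: start from *duheniub.
  rule 1 (unconditioned shift): duheniub → tuheniub
  rule 2 (h-loss): tuheniub → tueniub
  rule 3: no change — tueniub
  rule 4 (vowel merger): tueniub → tueneub
  rule 5 (unconditioned shift): tueneub → tueneuv
  ⇒ Fepanar tueneuv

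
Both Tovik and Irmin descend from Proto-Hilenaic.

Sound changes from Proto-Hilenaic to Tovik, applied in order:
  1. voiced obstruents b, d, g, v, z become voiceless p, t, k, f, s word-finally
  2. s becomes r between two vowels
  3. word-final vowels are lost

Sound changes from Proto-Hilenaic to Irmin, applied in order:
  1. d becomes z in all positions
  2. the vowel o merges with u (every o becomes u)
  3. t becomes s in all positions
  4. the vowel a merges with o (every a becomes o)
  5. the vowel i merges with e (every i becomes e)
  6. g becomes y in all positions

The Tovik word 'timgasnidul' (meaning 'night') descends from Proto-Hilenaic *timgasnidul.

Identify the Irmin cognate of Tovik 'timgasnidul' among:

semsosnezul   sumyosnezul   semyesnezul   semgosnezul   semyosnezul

semyosnezul

Irmin: *timgasnidul
  timgasnidul → timgasnizul   [unconditioned shift]
  timgasnizul (rule 2 does not apply)
  timgasnizul → simgasnizul   [unconditioned shift]
  simgasnizul → simgosnizul   [vowel merger]
  simgosnizul → semgosnezul   [vowel merger]
  semgosnezul → semyosnezul   [unconditioned shift]
  giving Irmin semyosnezul.
Among the options, 'semyosnezul' alone shows every Irmin change applied in order.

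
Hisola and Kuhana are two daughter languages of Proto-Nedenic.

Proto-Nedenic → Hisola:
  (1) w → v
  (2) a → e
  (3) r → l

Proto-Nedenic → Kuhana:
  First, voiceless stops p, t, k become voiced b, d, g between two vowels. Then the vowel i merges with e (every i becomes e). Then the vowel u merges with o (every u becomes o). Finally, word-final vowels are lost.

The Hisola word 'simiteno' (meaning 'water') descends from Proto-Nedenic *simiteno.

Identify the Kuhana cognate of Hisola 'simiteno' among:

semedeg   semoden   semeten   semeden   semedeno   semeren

Kuhana: *simiteno > simideno > semedeno > semeden  (by intervocalic voicing, vowel merger, apocope)
Only 'semeden' matches the regular Kuhana development of *simiteno.

semeden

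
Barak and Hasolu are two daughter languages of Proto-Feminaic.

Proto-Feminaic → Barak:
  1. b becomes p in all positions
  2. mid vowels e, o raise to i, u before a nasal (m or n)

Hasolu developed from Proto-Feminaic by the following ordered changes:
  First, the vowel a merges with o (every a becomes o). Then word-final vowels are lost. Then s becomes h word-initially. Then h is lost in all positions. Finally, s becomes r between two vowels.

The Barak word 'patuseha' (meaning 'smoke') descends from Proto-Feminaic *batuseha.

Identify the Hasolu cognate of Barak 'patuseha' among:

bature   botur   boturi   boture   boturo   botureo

Hasolu: start from *batuseha.
  rule 1 (vowel merger): batuseha → botuseho
  rule 2 (apocope): botuseho → botuseh
  rule 3: no change — botuseh
  rule 4 (h-loss): botuseh → botuse
  rule 5 (rhotacism): botuse → boture
  ⇒ Hasolu boture
The other candidates each miss or misapply at least one Hasolu change.

boture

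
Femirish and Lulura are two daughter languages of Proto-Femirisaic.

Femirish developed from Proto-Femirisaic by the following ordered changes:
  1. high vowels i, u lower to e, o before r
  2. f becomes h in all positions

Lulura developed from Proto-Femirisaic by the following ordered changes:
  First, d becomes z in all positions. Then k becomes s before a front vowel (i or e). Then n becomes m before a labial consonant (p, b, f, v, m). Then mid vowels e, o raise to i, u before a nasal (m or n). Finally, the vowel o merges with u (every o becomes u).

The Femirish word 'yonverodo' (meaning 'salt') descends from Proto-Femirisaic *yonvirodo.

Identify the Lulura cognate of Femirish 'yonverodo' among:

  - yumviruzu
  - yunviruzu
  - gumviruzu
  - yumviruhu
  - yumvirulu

Lulura: *yonvirodo
  yonvirodo → yonvirozo   [unconditioned shift]
  yonvirozo (rule 2 does not apply)
  yonvirozo → yomvirozo   [nasal place assimilation]
  yomvirozo → yumvirozo   [pre-nasal raising]
  yumvirozo → yumviruzu   [vowel merger]
  giving Lulura yumviruzu.
Only 'yumviruzu' matches the regular Lulura development of *yonvirodo.

yumviruzu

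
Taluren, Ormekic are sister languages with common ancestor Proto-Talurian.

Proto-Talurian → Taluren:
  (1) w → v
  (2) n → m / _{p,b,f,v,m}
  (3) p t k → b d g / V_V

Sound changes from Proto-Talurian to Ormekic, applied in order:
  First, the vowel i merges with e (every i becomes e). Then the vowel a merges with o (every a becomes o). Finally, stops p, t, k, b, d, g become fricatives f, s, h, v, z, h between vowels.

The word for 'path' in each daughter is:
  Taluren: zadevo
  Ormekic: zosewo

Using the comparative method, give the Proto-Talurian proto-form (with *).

Position 2: Taluren has a, Ormekic has o. Taluren preserves a here (none of its changes turn any other segment into a), so the proto-segment is *a.
Position 5: Taluren has v, Ormekic has w. Ormekic preserves w here (none of its changes turn any other segment into w), so the proto-segment is *w.
This points to *zatewo. Verify forward in each daughter:
Taluren: *zatewo
  zatewo → zatevo   [unconditioned shift]
  zatevo (rule 2 does not apply)
  zatevo → zadevo   [intervocalic voicing]
  giving Taluren zadevo.
Ormekic: *zatewo
  zatewo (rule 1 does not apply)
  zatewo → zotewo   [vowel merger]
  zotewo → zosewo   [intervocalic lenition]
  giving Ormekic zosewo.
*zatewo is the unique common source.

*zatewo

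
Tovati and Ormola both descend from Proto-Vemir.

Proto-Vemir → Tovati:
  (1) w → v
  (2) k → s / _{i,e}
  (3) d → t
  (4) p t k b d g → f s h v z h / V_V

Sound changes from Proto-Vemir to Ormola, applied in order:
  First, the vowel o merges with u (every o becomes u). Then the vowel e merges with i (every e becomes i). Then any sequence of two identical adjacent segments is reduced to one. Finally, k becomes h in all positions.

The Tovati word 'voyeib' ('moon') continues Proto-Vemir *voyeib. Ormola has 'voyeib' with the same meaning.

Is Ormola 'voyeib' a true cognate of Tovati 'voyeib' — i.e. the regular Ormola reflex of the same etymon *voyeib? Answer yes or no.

Derive the expected Ormola reflex of *voyeib:
Ormola: start from *voyeib.
  rule 1 (vowel merger): voyeib → vuyeib
  rule 2 (vowel merger): vuyeib → vuyiib
  rule 3 (degemination): vuyiib → vuyib
  rule 4: no change — vuyib
  ⇒ Ormola vuyib
The regular Ormola reflex would be 'vuyib', but the attested form is 'voyeib'. The correspondence is irregular, so they are not cognates (the Ormola form has a different source).

no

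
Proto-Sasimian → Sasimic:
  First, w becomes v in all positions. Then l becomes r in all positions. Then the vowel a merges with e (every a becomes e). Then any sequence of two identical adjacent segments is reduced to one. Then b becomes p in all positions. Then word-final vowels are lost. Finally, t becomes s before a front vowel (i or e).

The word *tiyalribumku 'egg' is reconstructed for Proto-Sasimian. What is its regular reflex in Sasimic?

Sasimic: start from *tiyalribumku.
  rule 1: no change — tiyalribumku
  rule 2 (unconditioned shift): tiyalribumku → tiyarribumku
  rule 3 (vowel merger): tiyarribumku → tiyerribumku
  rule 4 (degemination): tiyerribumku → tiyeribumku
  rule 5 (unconditioned shift): tiyeribumku → tiyeripumku
  rule 6 (apocope): tiyeripumku → tiyeripumk
  rule 7 (palatalisation): tiyeripumk → siyeripumk
  ⇒ Sasimic siyeripumk

siyeripumk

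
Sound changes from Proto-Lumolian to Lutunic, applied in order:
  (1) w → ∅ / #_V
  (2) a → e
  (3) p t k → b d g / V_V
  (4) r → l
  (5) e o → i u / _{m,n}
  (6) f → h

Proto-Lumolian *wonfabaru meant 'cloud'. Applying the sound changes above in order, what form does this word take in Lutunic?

unhebelu

Lutunic: *wonfabaru
  wonfabaru → onfabaru   [glide loss]
  onfabaru → onfeberu   [vowel merger]
  onfeberu (rule 3 does not apply)
  onfeberu → onfebelu   [unconditioned shift]
  onfebelu → unfebelu   [pre-nasal raising]
  unfebelu → unhebelu   [unconditioned shift]
  giving Lutunic unhebelu.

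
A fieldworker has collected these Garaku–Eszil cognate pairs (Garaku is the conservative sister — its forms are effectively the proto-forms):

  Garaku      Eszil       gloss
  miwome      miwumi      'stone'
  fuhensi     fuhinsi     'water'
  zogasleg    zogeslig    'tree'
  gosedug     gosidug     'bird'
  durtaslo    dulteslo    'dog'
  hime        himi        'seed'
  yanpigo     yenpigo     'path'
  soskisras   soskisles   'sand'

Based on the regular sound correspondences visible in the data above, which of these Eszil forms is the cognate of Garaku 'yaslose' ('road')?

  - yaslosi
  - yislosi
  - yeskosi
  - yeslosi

yeslosi

zogasleg ~ zogeslig, durtaslo ~ dulteslo — Garaku a corresponds to Eszil e after a consonant, before a consonant other than r, m, n, p, b, f, v.
miwome ~ miwumi, hime ~ himi — Garaku e corresponds to Eszil i word-finally.
Applying these to Garaku 'yaslose':
  yaslose → yeslose   (a→e after a consonant, before a consonant other than r, m, n, p, b, f, v)
  yeslose → yeslosi   (e→i word-finally)
So the Eszil cognate is 'yeslosi'.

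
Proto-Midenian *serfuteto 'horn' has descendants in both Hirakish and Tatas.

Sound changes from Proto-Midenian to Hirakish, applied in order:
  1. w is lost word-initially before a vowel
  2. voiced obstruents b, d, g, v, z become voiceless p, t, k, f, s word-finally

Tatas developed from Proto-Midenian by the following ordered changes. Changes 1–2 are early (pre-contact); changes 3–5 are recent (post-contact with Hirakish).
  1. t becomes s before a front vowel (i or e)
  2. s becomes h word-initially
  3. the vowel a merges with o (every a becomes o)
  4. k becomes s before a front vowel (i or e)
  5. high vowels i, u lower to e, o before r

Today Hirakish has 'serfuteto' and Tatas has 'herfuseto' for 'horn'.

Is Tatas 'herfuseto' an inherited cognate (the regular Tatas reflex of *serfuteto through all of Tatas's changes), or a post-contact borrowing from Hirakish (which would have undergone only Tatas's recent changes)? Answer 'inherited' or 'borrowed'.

inherited

If inherited, *serfuteto would pass through all of Tatas's changes:
Tatas: start from *serfuteto.
  rule 1 (palatalisation): serfuteto → serfuseto
  rule 2 (debuccalisation): serfuseto → herfuseto
  rule 3: no change — herfuseto
  rule 4: no change — herfuseto
  rule 5: no change — herfuseto
  ⇒ Tatas herfuseto
If borrowed from Hirakish 'serfuteto' after the early changes, it would undergo only the recent ones:
  rule 3 (vowel merger): no change (serfuteto)
  rule 4 (palatalisation): no change (serfuteto)
  rule 5 (pre-rhotic lowering): no change (serfuteto)
  ⇒ as a loan: serfuteto
Tatas 'herfuseto' matches the inherited outcome exactly, so it is an inherited cognate, not a loan.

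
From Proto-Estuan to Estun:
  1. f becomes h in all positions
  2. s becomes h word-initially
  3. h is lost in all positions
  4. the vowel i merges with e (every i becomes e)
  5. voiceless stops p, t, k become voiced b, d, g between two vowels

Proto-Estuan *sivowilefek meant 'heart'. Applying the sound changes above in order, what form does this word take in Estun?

evoweleek

Estun: start from *sivowilefek.
  rule 1 (unconditioned shift): sivowilefek → sivowilehek
  rule 2 (debuccalisation): sivowilehek → hivowilehek
  rule 3 (h-loss): hivowilehek → ivowileek
  rule 4 (vowel merger): ivowileek → evoweleek
  rule 5: no change — evoweleek
  ⇒ Estun evoweleek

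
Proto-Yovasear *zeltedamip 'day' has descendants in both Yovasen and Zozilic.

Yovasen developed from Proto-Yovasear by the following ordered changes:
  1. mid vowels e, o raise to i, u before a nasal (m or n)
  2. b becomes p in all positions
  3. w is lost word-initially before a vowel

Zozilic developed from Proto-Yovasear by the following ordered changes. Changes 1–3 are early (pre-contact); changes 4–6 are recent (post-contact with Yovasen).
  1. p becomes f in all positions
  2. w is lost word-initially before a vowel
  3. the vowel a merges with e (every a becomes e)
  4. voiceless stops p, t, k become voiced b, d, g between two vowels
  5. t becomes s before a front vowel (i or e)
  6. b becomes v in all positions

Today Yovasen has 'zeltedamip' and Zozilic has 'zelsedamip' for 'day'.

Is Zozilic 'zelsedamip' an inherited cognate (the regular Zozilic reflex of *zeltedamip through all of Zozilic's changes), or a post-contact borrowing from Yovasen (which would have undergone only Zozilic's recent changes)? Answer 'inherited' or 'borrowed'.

borrowed

If inherited, *zeltedamip would pass through all of Zozilic's changes:
Zozilic: *zeltedamip > zeltedamif > zeltedemif > zelsedemif  (by unconditioned shift, vowel merger, palatalisation)
If borrowed from Yovasen 'zeltedamip' after the early changes, it would undergo only the recent ones:
  rule 4 (intervocalic voicing): no change (zeltedamip)
  rule 5 (palatalisation): zeltedamip → zelsedamip
  rule 6 (unconditioned shift): no change (zelsedamip)
  ⇒ as a loan: zelsedamip
Zozilic 'zelsedamip' matches the loan outcome 'zelsedamip', not the inherited 'zelsedemif' — it skipped the early Zozilic changes, so it was borrowed from Yovasen.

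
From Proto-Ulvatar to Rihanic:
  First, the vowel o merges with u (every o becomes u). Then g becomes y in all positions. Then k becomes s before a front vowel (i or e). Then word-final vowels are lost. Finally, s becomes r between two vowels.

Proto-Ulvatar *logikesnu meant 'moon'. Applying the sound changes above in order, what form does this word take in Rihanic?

Rihanic: *logikesnu
  logikesnu → lugikesnu   [vowel merger]
  lugikesnu → luyikesnu   [unconditioned shift]
  luyikesnu → luyisesnu   [palatalisation]
  luyisesnu → luyisesn   [apocope]
  luyisesn → luyiresn   [rhotacism]
  giving Rihanic luyiresn.

luyiresn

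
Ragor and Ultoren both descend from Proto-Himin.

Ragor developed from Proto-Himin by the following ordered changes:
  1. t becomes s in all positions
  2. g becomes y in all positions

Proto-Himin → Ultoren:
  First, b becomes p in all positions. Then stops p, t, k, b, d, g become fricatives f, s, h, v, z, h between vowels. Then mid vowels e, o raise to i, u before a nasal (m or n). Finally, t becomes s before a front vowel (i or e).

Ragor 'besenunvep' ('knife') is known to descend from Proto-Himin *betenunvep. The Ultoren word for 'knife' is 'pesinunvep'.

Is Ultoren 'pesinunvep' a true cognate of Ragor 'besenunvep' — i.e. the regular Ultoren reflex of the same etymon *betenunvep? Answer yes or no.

Derive the expected Ultoren reflex of *betenunvep:
Ultoren: *betenunvep
  betenunvep → petenunvep   [unconditioned shift]
  petenunvep → pesenunvep   [intervocalic lenition]
  pesenunvep → pesinunvep   [pre-nasal raising]
  pesinunvep (rule 4 does not apply)
  giving Ultoren pesinunvep.
Ultoren 'pesinunvep' matches the regular reflex exactly, so the pair is cognate.

yes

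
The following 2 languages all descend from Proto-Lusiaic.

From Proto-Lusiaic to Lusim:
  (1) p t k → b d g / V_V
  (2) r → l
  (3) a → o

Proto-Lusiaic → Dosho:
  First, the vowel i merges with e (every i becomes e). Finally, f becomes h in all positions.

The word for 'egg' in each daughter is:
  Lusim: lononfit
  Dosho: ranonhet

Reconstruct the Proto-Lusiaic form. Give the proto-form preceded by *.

*ranonfit

Position 1: Lusim has l, Dosho has r. Dosho preserves r here (none of its changes turn any other segment into r), so the proto-segment is *r.
Position 6: Lusim has f, Dosho has h. Lusim preserves f here (none of its changes turn any other segment into f), so the proto-segment is *f.
Position 2: Lusim has o, Dosho has a. Dosho preserves a here (none of its changes turn any other segment into a), so the proto-segment is *a.
Verify the candidate proto-form against each daughter:
Lusim: *ranonfit > lanonfit > lononfit  (by unconditioned shift, vowel merger)
Dosho: *ranonfit > ranonfet > ranonhet  (by vowel merger, unconditioned shift)
*ranonfit is the unique common source.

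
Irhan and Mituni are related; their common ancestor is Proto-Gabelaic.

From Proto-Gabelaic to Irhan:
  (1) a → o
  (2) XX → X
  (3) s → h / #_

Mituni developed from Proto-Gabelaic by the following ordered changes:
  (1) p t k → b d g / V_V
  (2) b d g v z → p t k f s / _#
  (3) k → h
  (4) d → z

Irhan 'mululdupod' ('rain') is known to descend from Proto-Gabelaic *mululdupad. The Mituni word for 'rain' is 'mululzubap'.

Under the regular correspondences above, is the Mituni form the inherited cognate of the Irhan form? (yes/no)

Derive the expected Mituni reflex of *mululdupad:
Mituni: *mululdupad
  mululdupad → mululdubad   [intervocalic voicing]
  mululdubad → mululdubat   [final devoicing]
  mululdubat (rule 3 does not apply)
  mululdubat → mululzubat   [unconditioned shift]
  giving Mituni mululzubat.
The regular Mituni reflex would be 'mululzubat', but the attested form is 'mululzubap'. The correspondence is irregular, so they are not cognates (the Mituni form has a different source).

no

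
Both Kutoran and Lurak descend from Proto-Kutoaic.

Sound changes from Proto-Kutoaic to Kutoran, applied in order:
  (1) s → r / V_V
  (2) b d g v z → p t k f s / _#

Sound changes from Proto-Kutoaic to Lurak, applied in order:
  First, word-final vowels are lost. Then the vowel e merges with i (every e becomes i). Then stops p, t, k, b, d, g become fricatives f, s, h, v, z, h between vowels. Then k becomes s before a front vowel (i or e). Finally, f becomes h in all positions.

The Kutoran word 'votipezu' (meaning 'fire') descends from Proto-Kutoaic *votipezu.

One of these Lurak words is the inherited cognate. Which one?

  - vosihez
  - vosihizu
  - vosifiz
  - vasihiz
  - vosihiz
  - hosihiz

vosihiz

Lurak: *votipezu > votipez > votipiz > vosifiz > vosihiz  (by apocope, vowel merger, intervocalic lenition, unconditioned shift)
Only 'vosihiz' matches the regular Lurak development of *votipezu.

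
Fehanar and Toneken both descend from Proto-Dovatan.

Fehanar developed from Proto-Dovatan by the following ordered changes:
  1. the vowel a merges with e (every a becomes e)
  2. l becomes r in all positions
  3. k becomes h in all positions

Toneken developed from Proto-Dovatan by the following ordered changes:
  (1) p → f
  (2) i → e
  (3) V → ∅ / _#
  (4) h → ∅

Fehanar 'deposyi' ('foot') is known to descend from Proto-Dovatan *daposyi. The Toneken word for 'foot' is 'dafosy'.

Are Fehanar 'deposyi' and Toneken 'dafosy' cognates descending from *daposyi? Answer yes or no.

yes

Derive the expected Toneken reflex of *daposyi:
Toneken: *daposyi
  daposyi → dafosyi   [unconditioned shift]
  dafosyi → dafosye   [vowel merger]
  dafosye → dafosy   [apocope]
  dafosy (rule 4 does not apply)
  giving Toneken dafosy.
Toneken 'dafosy' matches the regular reflex exactly, so the pair is cognate.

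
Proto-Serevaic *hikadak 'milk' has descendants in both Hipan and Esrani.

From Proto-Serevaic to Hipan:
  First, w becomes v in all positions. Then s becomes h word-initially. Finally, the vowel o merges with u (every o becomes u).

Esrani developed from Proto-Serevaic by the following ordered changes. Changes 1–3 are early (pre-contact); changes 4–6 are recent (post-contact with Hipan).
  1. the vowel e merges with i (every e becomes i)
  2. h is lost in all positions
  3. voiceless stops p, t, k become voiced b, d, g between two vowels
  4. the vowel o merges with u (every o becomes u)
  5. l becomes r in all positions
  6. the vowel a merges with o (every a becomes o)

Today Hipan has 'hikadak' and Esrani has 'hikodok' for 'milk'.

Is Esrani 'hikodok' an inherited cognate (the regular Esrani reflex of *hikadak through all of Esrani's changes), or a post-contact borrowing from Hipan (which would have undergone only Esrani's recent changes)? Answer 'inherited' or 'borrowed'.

borrowed

If inherited, *hikadak would pass through all of Esrani's changes:
Esrani: *hikadak > ikadak > igadak > igodok  (by h-loss, intervocalic voicing, vowel merger)
If borrowed from Hipan 'hikadak' after the early changes, it would undergo only the recent ones:
  rule 4 (vowel merger): no change (hikadak)
  rule 5 (unconditioned shift): no change (hikadak)
  rule 6 (vowel merger): hikadak → hikodok
  ⇒ as a loan: hikodok
Esrani 'hikodok' matches the loan outcome 'hikodok', not the inherited 'igodok' — it skipped the early Esrani changes, so it was borrowed from Hipan.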